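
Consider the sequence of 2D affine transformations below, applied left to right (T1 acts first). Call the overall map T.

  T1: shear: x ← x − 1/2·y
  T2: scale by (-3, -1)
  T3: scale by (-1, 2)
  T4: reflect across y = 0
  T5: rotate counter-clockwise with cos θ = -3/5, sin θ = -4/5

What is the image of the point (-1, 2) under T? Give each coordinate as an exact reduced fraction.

T(p) = (34/5, 12/5)

T1 shear: x ← x − 1/2·y: (-1, 2) → (-2, 2)
T2 scale by (-3, -1): (-2, 2) → (6, -2)
T3 scale by (-1, 2): (6, -2) → (-6, -4)
T4 reflect across y = 0: (-6, -4) → (-6, 4)
T5 rotate counter-clockwise with cos θ = -3/5, sin θ = -4/5: (-6, 4) → (34/5, 12/5)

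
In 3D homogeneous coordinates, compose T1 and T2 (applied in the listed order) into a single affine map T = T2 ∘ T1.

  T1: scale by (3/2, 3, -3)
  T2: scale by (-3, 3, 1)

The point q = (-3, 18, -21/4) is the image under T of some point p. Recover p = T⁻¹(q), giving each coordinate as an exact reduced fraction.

T1 = [3/2 0 0 0; 0 3 0 0; 0 0 -3 0; 0 0 0 1]
T2·T1 = [-9/2 0 0 0; 0 9 0 0; 0 0 -3 0; 0 0 0 1]
det M = 243/2; M⁻¹ = [-2/9 0 0 0; 0 1/9 0 0; 0 0 -1/3 0; 0 0 0 1]
M⁻¹ · (-3, 18, -21/4)ᵀ = (2/3, 2, 7/4)ᵀ

p = (2/3, 2, 7/4)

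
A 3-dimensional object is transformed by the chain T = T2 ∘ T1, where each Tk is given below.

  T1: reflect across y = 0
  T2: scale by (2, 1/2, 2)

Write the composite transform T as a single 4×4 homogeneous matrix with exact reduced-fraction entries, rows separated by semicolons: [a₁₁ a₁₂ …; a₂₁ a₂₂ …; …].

T = [2 0 0 0; 0 -1/2 0 0; 0 0 2 0; 0 0 0 1]

T1 = [1 0 0 0; 0 -1 0 0; 0 0 1 0; 0 0 0 1]
T2·T1 = [2 0 0 0; 0 -1/2 0 0; 0 0 2 0; 0 0 0 1]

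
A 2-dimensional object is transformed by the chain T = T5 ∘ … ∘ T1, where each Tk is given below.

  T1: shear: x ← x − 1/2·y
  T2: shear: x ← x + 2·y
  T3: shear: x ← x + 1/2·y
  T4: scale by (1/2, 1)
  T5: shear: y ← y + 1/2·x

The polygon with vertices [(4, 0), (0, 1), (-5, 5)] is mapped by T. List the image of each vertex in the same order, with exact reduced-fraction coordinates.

image vertices: (2, 1), (1, 3/2), (5/2, 25/4)

T1 shear: x ← x − 1/2·y: (4, 0) → (4, 0); (0, 1) → (-1/2, 1); (-5, 5) → (-15/2, 5)
T2 shear: x ← x + 2·y: (4, 0) → (4, 0); (-1/2, 1) → (3/2, 1); (-15/2, 5) → (5/2, 5)
T3 shear: x ← x + 1/2·y: (4, 0) → (4, 0); (3/2, 1) → (2, 1); (5/2, 5) → (5, 5)
T4 scale by (1/2, 1): (4, 0) → (2, 0); (2, 1) → (1, 1); (5, 5) → (5/2, 5)
T5 shear: y ← y + 1/2·x: (2, 0) → (2, 1); (1, 1) → (1, 3/2); (5/2, 5) → (5/2, 25/4)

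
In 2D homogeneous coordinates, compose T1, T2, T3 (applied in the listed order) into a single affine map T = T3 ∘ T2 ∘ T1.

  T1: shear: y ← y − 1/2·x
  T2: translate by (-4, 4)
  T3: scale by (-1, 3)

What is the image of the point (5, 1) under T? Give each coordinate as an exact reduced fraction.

T1 shear: y ← y − 1/2·x: (5, 1) → (5, -3/2)
T2 translate by (-4, 4): (5, -3/2) → (1, 5/2)
T3 scale by (-1, 3): (1, 5/2) → (-1, 15/2)

T(p) = (-1, 15/2)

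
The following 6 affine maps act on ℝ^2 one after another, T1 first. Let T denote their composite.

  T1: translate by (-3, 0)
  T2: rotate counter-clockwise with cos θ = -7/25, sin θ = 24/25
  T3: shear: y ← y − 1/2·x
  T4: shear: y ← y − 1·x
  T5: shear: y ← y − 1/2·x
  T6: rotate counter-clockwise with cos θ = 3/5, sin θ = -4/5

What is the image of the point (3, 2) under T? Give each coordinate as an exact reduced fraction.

T1 translate by (-3, 0): (3, 2) → (0, 2)
T2 rotate counter-clockwise with cos θ = -7/25, sin θ = 24/25: (0, 2) → (-48/25, -14/25)
T3 shear: y ← y − 1/2·x: (-48/25, -14/25) → (-48/25, 2/5)
T4 shear: y ← y − 1·x: (-48/25, 2/5) → (-48/25, 58/25)
T5 shear: y ← y − 1/2·x: (-48/25, 58/25) → (-48/25, 82/25)
T6 rotate counter-clockwise with cos θ = 3/5, sin θ = -4/5: (-48/25, 82/25) → (184/125, 438/125)

T(p) = (184/125, 438/125)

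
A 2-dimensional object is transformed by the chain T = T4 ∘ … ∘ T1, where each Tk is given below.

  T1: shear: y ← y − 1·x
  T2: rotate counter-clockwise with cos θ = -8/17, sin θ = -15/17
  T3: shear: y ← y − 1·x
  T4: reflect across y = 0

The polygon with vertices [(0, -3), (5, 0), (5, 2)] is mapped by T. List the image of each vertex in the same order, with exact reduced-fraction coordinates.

T1 shear: y ← y − 1·x: (0, -3) → (0, -3); (5, 0) → (5, -5); (5, 2) → (5, -3)
T2 rotate counter-clockwise with cos θ = -8/17, sin θ = -15/17: (0, -3) → (-45/17, 24/17); (5, -5) → (-115/17, -35/17); (5, -3) → (-5, -3)
T3 shear: y ← y − 1·x: (-45/17, 24/17) → (-45/17, 69/17); (-115/17, -35/17) → (-115/17, 80/17); (-5, -3) → (-5, 2)
T4 reflect across y = 0: (-45/17, 69/17) → (-45/17, -69/17); (-115/17, 80/17) → (-115/17, -80/17); (-5, 2) → (-5, -2)

image vertices: (-45/17, -69/17), (-115/17, -80/17), (-5, -2)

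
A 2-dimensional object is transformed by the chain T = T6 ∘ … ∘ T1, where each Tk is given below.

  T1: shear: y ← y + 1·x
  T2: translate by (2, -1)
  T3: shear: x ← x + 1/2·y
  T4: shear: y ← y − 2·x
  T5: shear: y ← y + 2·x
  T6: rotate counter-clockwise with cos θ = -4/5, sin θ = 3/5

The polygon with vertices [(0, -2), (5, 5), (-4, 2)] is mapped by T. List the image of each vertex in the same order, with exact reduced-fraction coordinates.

T1 shear: y ← y + 1·x: (0, -2) → (0, -2); (5, 5) → (5, 10); (-4, 2) → (-4, -2)
T2 translate by (2, -1): (0, -2) → (2, -3); (5, 10) → (7, 9); (-4, -2) → (-2, -3)
T3 shear: x ← x + 1/2·y: (2, -3) → (1/2, -3); (7, 9) → (23/2, 9); (-2, -3) → (-7/2, -3)
T4 shear: y ← y − 2·x: (1/2, -3) → (1/2, -4); (23/2, 9) → (23/2, -14); (-7/2, -3) → (-7/2, 4)
T5 shear: y ← y + 2·x: (1/2, -4) → (1/2, -3); (23/2, -14) → (23/2, 9); (-7/2, 4) → (-7/2, -3)
T6 rotate counter-clockwise with cos θ = -4/5, sin θ = 3/5: (1/2, -3) → (7/5, 27/10); (23/2, 9) → (-73/5, -3/10); (-7/2, -3) → (23/5, 3/10)

image vertices: (7/5, 27/10), (-73/5, -3/10), (23/5, 3/10)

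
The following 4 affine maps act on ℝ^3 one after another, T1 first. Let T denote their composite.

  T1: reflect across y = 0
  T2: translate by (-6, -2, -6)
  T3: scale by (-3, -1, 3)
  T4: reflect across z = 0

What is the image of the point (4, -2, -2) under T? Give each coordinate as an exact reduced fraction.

T(p) = (6, 0, 24)

T1 reflect across y = 0: (4, -2, -2) → (4, 2, -2)
T2 translate by (-6, -2, -6): (4, 2, -2) → (-2, 0, -8)
T3 scale by (-3, -1, 3): (-2, 0, -8) → (6, 0, -24)
T4 reflect across z = 0: (6, 0, -24) → (6, 0, 24)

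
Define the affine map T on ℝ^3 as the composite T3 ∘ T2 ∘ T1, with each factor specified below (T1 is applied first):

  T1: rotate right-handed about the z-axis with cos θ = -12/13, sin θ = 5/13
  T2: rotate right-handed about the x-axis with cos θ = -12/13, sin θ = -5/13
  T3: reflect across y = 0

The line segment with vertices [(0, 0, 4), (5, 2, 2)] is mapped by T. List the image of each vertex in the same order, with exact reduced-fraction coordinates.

image vertices: (0, -20/13, -48/13), (-70/13, -118/169, -317/169)

T1 rotate right-handed about the z-axis with cos θ = -12/13, sin θ = 5/13: (0, 0, 4) → (0, 0, 4); (5, 2, 2) → (-70/13, 1/13, 2)
T2 rotate right-handed about the x-axis with cos θ = -12/13, sin θ = -5/13: (0, 0, 4) → (0, 20/13, -48/13); (-70/13, 1/13, 2) → (-70/13, 118/169, -317/169)
T3 reflect across y = 0: (0, 20/13, -48/13) → (0, -20/13, -48/13); (-70/13, 118/169, -317/169) → (-70/13, -118/169, -317/169)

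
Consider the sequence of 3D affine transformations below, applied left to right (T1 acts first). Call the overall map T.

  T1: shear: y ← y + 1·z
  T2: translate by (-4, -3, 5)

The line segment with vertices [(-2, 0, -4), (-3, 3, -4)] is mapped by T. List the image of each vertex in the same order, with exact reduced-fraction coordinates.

T1 shear: y ← y + 1·z: (-2, 0, -4) → (-2, -4, -4); (-3, 3, -4) → (-3, -1, -4)
T2 translate by (-4, -3, 5): (-2, -4, -4) → (-6, -7, 1); (-3, -1, -4) → (-7, -4, 1)

image vertices: (-6, -7, 1), (-7, -4, 1)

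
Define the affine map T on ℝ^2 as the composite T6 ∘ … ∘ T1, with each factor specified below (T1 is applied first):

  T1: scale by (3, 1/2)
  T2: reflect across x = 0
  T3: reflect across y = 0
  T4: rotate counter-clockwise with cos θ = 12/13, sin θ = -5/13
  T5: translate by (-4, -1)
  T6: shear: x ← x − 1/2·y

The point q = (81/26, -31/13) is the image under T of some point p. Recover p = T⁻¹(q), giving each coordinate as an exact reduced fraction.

p = (-2, -2)

T1 = [3 0 0; 0 1/2 0; 0 0 1]
T2·T1 = [-3 0 0; 0 1/2 0; 0 0 1]
T3·…·T1 = [-3 0 0; 0 -1/2 0; 0 0 1]
T4·…·T1 = [-36/13 -5/26 0; 15/13 -6/13 0; 0 0 1]
T5·…·T1 = [-36/13 -5/26 -4; 15/13 -6/13 -1; 0 0 1]
T6·…·T1 = [-87/26 1/26 -7/2; 15/13 -6/13 -1; 0 0 1]
det M = 3/2; M⁻¹ = [-4/13 -1/39 -43/39; -10/13 -29/13 -64/13; 0 0 1]
M⁻¹ · (81/26, -31/13)ᵀ = (-2, -2)ᵀ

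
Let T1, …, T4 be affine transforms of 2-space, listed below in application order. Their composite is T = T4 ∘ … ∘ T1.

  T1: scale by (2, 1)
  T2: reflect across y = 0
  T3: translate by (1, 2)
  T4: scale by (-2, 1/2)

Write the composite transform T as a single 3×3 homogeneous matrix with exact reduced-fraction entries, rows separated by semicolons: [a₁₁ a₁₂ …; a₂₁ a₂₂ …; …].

T = [-4 0 -2; 0 -1/2 1; 0 0 1]

T1 = [2 0 0; 0 1 0; 0 0 1]
T2·T1 = [2 0 0; 0 -1 0; 0 0 1]
T3·…·T1 = [2 0 1; 0 -1 2; 0 0 1]
T4·…·T1 = [-4 0 -2; 0 -1/2 1; 0 0 1]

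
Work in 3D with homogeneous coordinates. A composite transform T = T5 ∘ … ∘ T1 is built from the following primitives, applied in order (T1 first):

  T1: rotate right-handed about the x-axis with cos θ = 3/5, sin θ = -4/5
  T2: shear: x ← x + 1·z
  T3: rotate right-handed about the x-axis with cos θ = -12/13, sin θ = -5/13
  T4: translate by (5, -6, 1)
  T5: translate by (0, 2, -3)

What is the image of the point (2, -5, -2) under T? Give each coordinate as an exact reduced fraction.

T(p) = (49/5, 86/65, -183/65)

T1 rotate right-handed about the x-axis with cos θ = 3/5, sin θ = -4/5: (2, -5, -2) → (2, -23/5, 14/5)
T2 shear: x ← x + 1·z: (2, -23/5, 14/5) → (24/5, -23/5, 14/5)
T3 rotate right-handed about the x-axis with cos θ = -12/13, sin θ = -5/13: (24/5, -23/5, 14/5) → (24/5, 346/65, -53/65)
T4 translate by (5, -6, 1): (24/5, 346/65, -53/65) → (49/5, -44/65, 12/65)
T5 translate by (0, 2, -3): (49/5, -44/65, 12/65) → (49/5, 86/65, -183/65)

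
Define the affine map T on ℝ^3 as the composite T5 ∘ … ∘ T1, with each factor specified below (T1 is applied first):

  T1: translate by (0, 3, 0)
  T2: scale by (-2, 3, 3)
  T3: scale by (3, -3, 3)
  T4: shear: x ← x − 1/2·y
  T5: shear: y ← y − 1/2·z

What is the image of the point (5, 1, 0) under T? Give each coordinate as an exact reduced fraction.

T(p) = (-12, -36, 0)

T1 translate by (0, 3, 0): (5, 1, 0) → (5, 4, 0)
T2 scale by (-2, 3, 3): (5, 4, 0) → (-10, 12, 0)
T3 scale by (3, -3, 3): (-10, 12, 0) → (-30, -36, 0)
T4 shear: x ← x − 1/2·y: (-30, -36, 0) → (-12, -36, 0)
T5 shear: y ← y − 1/2·z: (-12, -36, 0) → (-12, -36, 0)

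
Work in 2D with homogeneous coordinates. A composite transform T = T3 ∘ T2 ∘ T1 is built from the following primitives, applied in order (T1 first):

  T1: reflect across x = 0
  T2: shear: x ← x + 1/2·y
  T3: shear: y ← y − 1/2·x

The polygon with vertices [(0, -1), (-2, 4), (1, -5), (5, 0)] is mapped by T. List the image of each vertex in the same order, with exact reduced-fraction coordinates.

T1 reflect across x = 0: (0, -1) → (0, -1); (-2, 4) → (2, 4); (1, -5) → (-1, -5); (5, 0) → (-5, 0)
T2 shear: x ← x + 1/2·y: (0, -1) → (-1/2, -1); (2, 4) → (4, 4); (-1, -5) → (-7/2, -5); (-5, 0) → (-5, 0)
T3 shear: y ← y − 1/2·x: (-1/2, -1) → (-1/2, -3/4); (4, 4) → (4, 2); (-7/2, -5) → (-7/2, -13/4); (-5, 0) → (-5, 5/2)

image vertices: (-1/2, -3/4), (4, 2), (-7/2, -13/4), (-5, 5/2)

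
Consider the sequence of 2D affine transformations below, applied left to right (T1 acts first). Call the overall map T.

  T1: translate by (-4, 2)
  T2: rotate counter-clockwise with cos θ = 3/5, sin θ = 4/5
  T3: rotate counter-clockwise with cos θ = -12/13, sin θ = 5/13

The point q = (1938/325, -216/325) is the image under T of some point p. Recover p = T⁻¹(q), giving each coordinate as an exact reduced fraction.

p = (-4/5, 8/5)

T1 = [1 0 -4; 0 1 2; 0 0 1]
T2·T1 = [3/5 -4/5 -4; 4/5 3/5 -2; 0 0 1]
T3·…·T1 = [-56/65 33/65 58/13; -33/65 -56/65 4/13; 0 0 1]
det M = 1; M⁻¹ = [-56/65 -33/65 4; 33/65 -56/65 -2; 0 0 1]
M⁻¹ · (1938/325, -216/325)ᵀ = (-4/5, 8/5)ᵀ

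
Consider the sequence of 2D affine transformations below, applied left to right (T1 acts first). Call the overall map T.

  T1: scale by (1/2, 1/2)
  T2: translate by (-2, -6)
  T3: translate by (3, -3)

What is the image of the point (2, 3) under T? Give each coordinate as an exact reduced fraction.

T(p) = (2, -15/2)

T1 scale by (1/2, 1/2): (2, 3) → (1, 3/2)
T2 translate by (-2, -6): (1, 3/2) → (-1, -9/2)
T3 translate by (3, -3): (-1, -9/2) → (2, -15/2)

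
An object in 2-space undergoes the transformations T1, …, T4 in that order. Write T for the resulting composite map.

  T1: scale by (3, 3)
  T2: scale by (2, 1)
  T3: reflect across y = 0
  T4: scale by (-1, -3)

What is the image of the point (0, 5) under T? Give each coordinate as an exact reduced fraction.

T1 scale by (3, 3): (0, 5) → (0, 15)
T2 scale by (2, 1): (0, 15) → (0, 15)
T3 reflect across y = 0: (0, 15) → (0, -15)
T4 scale by (-1, -3): (0, -15) → (0, 45)

T(p) = (0, 45)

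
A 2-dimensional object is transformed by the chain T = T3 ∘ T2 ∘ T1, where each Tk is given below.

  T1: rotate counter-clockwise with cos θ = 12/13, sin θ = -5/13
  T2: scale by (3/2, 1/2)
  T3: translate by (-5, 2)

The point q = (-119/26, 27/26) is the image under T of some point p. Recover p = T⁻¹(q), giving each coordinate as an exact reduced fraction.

p = (1, -5/3)

T1 = [12/13 5/13 0; -5/13 12/13 0; 0 0 1]
T2·T1 = [18/13 15/26 0; -5/26 6/13 0; 0 0 1]
T3·…·T1 = [18/13 15/26 -5; -5/26 6/13 2; 0 0 1]
det M = 3/4; M⁻¹ = [8/13 -10/13 60/13; 10/39 24/13 -94/39; 0 0 1]
M⁻¹ · (-119/26, 27/26)ᵀ = (1, -5/3)ᵀ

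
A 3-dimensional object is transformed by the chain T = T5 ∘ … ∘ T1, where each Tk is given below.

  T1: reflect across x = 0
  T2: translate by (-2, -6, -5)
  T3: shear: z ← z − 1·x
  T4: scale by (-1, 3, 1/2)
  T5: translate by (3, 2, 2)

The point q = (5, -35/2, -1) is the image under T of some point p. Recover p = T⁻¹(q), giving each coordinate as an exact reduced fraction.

T1 = [-1 0 0 0; 0 1 0 0; 0 0 1 0; 0 0 0 1]
T2·T1 = [-1 0 0 -2; 0 1 0 -6; 0 0 1 -5; 0 0 0 1]
T3·…·T1 = [-1 0 0 -2; 0 1 0 -6; 1 0 1 -3; 0 0 0 1]
T4·…·T1 = [1 0 0 2; 0 3 0 -18; 1/2 0 1/2 -3/2; 0 0 0 1]
T5·…·T1 = [1 0 0 5; 0 3 0 -16; 1/2 0 1/2 1/2; 0 0 0 1]
det M = 3/2; M⁻¹ = [1 0 0 -5; 0 1/3 0 16/3; -1 0 2 4; 0 0 0 1]
M⁻¹ · (5, -35/2, -1)ᵀ = (0, -1/2, -3)ᵀ

p = (0, -1/2, -3)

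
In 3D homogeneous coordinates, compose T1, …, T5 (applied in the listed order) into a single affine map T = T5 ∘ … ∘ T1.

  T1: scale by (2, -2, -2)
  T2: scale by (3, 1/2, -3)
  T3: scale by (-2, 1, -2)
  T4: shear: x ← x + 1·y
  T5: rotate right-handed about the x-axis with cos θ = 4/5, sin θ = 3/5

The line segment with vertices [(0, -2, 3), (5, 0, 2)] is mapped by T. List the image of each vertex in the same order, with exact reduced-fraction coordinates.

T1 scale by (2, -2, -2): (0, -2, 3) → (0, 4, -6); (5, 0, 2) → (10, 0, -4)
T2 scale by (3, 1/2, -3): (0, 4, -6) → (0, 2, 18); (10, 0, -4) → (30, 0, 12)
T3 scale by (-2, 1, -2): (0, 2, 18) → (0, 2, -36); (30, 0, 12) → (-60, 0, -24)
T4 shear: x ← x + 1·y: (0, 2, -36) → (2, 2, -36); (-60, 0, -24) → (-60, 0, -24)
T5 rotate right-handed about the x-axis with cos θ = 4/5, sin θ = 3/5: (2, 2, -36) → (2, 116/5, -138/5); (-60, 0, -24) → (-60, 72/5, -96/5)

image vertices: (2, 116/5, -138/5), (-60, 72/5, -96/5)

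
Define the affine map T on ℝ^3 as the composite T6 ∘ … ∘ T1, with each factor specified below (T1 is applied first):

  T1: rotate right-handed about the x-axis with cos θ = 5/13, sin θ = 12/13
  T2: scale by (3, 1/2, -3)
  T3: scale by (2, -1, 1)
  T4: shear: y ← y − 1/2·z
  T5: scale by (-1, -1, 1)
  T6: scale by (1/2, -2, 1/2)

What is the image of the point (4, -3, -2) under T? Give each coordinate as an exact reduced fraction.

T(p) = (-12, -147/13, 69/13)

T1 rotate right-handed about the x-axis with cos θ = 5/13, sin θ = 12/13: (4, -3, -2) → (4, 9/13, -46/13)
T2 scale by (3, 1/2, -3): (4, 9/13, -46/13) → (12, 9/26, 138/13)
T3 scale by (2, -1, 1): (12, 9/26, 138/13) → (24, -9/26, 138/13)
T4 shear: y ← y − 1/2·z: (24, -9/26, 138/13) → (24, -147/26, 138/13)
T5 scale by (-1, -1, 1): (24, -147/26, 138/13) → (-24, 147/26, 138/13)
T6 scale by (1/2, -2, 1/2): (-24, 147/26, 138/13) → (-12, -147/13, 69/13)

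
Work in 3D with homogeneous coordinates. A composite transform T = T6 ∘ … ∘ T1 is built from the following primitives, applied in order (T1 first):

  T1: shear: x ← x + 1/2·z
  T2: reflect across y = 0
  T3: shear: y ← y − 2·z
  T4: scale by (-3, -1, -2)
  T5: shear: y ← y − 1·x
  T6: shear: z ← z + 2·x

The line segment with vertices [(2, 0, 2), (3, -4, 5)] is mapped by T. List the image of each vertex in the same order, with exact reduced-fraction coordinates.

T1 shear: x ← x + 1/2·z: (2, 0, 2) → (3, 0, 2); (3, -4, 5) → (11/2, -4, 5)
T2 reflect across y = 0: (3, 0, 2) → (3, 0, 2); (11/2, -4, 5) → (11/2, 4, 5)
T3 shear: y ← y − 2·z: (3, 0, 2) → (3, -4, 2); (11/2, 4, 5) → (11/2, -6, 5)
T4 scale by (-3, -1, -2): (3, -4, 2) → (-9, 4, -4); (11/2, -6, 5) → (-33/2, 6, -10)
T5 shear: y ← y − 1·x: (-9, 4, -4) → (-9, 13, -4); (-33/2, 6, -10) → (-33/2, 45/2, -10)
T6 shear: z ← z + 2·x: (-9, 13, -4) → (-9, 13, -22); (-33/2, 45/2, -10) → (-33/2, 45/2, -43)

image vertices: (-9, 13, -22), (-33/2, 45/2, -43)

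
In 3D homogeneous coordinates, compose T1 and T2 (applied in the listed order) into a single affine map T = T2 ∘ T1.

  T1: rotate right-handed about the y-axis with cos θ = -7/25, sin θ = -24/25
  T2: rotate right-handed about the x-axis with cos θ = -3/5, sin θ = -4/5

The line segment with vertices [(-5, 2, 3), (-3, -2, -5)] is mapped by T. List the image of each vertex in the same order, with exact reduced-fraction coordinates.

image vertices: (-37/25, -714/125, 223/125), (141/25, 2/125, 311/125)

T1 rotate right-handed about the y-axis with cos θ = -7/25, sin θ = -24/25: (-5, 2, 3) → (-37/25, 2, -141/25); (-3, -2, -5) → (141/25, -2, -37/25)
T2 rotate right-handed about the x-axis with cos θ = -3/5, sin θ = -4/5: (-37/25, 2, -141/25) → (-37/25, -714/125, 223/125); (141/25, -2, -37/25) → (141/25, 2/125, 311/125)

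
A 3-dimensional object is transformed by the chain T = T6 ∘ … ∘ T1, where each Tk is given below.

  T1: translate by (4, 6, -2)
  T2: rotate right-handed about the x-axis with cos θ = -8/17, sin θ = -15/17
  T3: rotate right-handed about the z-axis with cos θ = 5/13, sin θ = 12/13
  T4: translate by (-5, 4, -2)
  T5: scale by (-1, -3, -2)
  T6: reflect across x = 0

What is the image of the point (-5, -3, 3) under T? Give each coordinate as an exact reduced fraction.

T(p) = (-1082/221, -1905/221, 174/17)

T1 translate by (4, 6, -2): (-5, -3, 3) → (-1, 3, 1)
T2 rotate right-handed about the x-axis with cos θ = -8/17, sin θ = -15/17: (-1, 3, 1) → (-1, -9/17, -53/17)
T3 rotate right-handed about the z-axis with cos θ = 5/13, sin θ = 12/13: (-1, -9/17, -53/17) → (23/221, -249/221, -53/17)
T4 translate by (-5, 4, -2): (23/221, -249/221, -53/17) → (-1082/221, 635/221, -87/17)
T5 scale by (-1, -3, -2): (-1082/221, 635/221, -87/17) → (1082/221, -1905/221, 174/17)
T6 reflect across x = 0: (1082/221, -1905/221, 174/17) → (-1082/221, -1905/221, 174/17)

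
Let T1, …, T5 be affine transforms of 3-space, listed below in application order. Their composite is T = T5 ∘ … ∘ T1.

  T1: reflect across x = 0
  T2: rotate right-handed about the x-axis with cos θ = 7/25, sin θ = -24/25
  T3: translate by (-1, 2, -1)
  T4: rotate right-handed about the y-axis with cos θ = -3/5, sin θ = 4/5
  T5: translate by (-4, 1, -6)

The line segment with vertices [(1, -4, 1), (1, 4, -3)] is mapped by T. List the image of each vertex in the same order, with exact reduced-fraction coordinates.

image vertices: (-38/125, 71/25, -784/125), (-918/125, 31/25, -124/125)

T1 reflect across x = 0: (1, -4, 1) → (-1, -4, 1); (1, 4, -3) → (-1, 4, -3)
T2 rotate right-handed about the x-axis with cos θ = 7/25, sin θ = -24/25: (-1, -4, 1) → (-1, -4/25, 103/25); (-1, 4, -3) → (-1, -44/25, -117/25)
T3 translate by (-1, 2, -1): (-1, -4/25, 103/25) → (-2, 46/25, 78/25); (-1, -44/25, -117/25) → (-2, 6/25, -142/25)
T4 rotate right-handed about the y-axis with cos θ = -3/5, sin θ = 4/5: (-2, 46/25, 78/25) → (462/125, 46/25, -34/125); (-2, 6/25, -142/25) → (-418/125, 6/25, 626/125)
T5 translate by (-4, 1, -6): (462/125, 46/25, -34/125) → (-38/125, 71/25, -784/125); (-418/125, 6/25, 626/125) → (-918/125, 31/25, -124/125)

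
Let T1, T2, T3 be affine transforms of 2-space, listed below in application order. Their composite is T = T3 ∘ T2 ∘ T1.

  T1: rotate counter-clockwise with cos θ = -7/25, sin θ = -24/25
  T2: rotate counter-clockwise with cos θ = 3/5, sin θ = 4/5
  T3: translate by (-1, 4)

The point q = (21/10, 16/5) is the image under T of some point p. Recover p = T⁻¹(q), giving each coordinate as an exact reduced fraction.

T1 = [-7/25 24/25 0; -24/25 -7/25 0; 0 0 1]
T2·T1 = [3/5 4/5 0; -4/5 3/5 0; 0 0 1]
T3·…·T1 = [3/5 4/5 -1; -4/5 3/5 4; 0 0 1]
det M = 1; M⁻¹ = [3/5 -4/5 19/5; 4/5 3/5 -8/5; 0 0 1]
M⁻¹ · (21/10, 16/5)ᵀ = (5/2, 2)ᵀ

p = (5/2, 2)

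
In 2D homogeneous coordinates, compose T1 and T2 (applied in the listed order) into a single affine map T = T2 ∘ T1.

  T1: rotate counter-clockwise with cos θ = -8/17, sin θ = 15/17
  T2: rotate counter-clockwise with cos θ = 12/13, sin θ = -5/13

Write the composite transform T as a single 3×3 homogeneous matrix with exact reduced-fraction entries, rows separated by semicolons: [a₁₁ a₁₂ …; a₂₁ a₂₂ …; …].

T = [-21/221 -220/221 0; 220/221 -21/221 0; 0 0 1]

T1 = [-8/17 -15/17 0; 15/17 -8/17 0; 0 0 1]
T2·T1 = [-21/221 -220/221 0; 220/221 -21/221 0; 0 0 1]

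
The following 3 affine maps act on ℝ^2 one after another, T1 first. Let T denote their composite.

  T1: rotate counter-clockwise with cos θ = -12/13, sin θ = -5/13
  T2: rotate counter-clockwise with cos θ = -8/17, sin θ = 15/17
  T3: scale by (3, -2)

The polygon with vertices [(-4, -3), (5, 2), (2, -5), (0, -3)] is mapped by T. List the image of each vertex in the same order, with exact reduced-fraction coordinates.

T1 rotate counter-clockwise with cos θ = -12/13, sin θ = -5/13: (-4, -3) → (33/13, 56/13); (5, 2) → (-50/13, -49/13); (2, -5) → (-49/13, 50/13); (0, -3) → (-15/13, 36/13)
T2 rotate counter-clockwise with cos θ = -8/17, sin θ = 15/17: (33/13, 56/13) → (-1104/221, 47/221); (-50/13, -49/13) → (1135/221, -358/221); (-49/13, 50/13) → (-358/221, -1135/221); (-15/13, 36/13) → (-420/221, -513/221)
T3 scale by (3, -2): (-1104/221, 47/221) → (-3312/221, -94/221); (1135/221, -358/221) → (3405/221, 716/221); (-358/221, -1135/221) → (-1074/221, 2270/221); (-420/221, -513/221) → (-1260/221, 1026/221)

image vertices: (-3312/221, -94/221), (3405/221, 716/221), (-1074/221, 2270/221), (-1260/221, 1026/221)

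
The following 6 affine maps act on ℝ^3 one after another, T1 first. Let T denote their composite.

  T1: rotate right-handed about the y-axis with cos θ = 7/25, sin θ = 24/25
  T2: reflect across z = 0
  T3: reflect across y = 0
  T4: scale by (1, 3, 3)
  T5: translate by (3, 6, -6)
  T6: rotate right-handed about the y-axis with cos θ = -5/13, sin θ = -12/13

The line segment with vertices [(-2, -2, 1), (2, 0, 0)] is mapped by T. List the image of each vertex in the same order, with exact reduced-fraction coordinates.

image vertices: (671/65, 12, 519/65), (-373/325, 6, 1098/325)

T1 rotate right-handed about the y-axis with cos θ = 7/25, sin θ = 24/25: (-2, -2, 1) → (2/5, -2, 11/5); (2, 0, 0) → (14/25, 0, -48/25)
T2 reflect across z = 0: (2/5, -2, 11/5) → (2/5, -2, -11/5); (14/25, 0, -48/25) → (14/25, 0, 48/25)
T3 reflect across y = 0: (2/5, -2, -11/5) → (2/5, 2, -11/5); (14/25, 0, 48/25) → (14/25, 0, 48/25)
T4 scale by (1, 3, 3): (2/5, 2, -11/5) → (2/5, 6, -33/5); (14/25, 0, 48/25) → (14/25, 0, 144/25)
T5 translate by (3, 6, -6): (2/5, 6, -33/5) → (17/5, 12, -63/5); (14/25, 0, 144/25) → (89/25, 6, -6/25)
T6 rotate right-handed about the y-axis with cos θ = -5/13, sin θ = -12/13: (17/5, 12, -63/5) → (671/65, 12, 519/65); (89/25, 6, -6/25) → (-373/325, 6, 1098/325)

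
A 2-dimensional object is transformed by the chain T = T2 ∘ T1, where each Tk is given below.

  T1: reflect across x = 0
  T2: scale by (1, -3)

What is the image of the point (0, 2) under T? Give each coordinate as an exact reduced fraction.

T(p) = (0, -6)

T1 reflect across x = 0: (0, 2) → (0, 2)
T2 scale by (1, -3): (0, 2) → (0, -6)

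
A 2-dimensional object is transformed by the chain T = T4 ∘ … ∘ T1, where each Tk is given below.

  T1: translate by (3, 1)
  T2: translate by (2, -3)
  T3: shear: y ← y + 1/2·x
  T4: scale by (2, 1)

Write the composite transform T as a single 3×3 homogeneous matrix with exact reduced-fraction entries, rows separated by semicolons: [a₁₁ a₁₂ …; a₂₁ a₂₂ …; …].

T1 = [1 0 3; 0 1 1; 0 0 1]
T2·T1 = [1 0 5; 0 1 -2; 0 0 1]
T3·…·T1 = [1 0 5; 1/2 1 1/2; 0 0 1]
T4·…·T1 = [2 0 10; 1/2 1 1/2; 0 0 1]

T = [2 0 10; 1/2 1 1/2; 0 0 1]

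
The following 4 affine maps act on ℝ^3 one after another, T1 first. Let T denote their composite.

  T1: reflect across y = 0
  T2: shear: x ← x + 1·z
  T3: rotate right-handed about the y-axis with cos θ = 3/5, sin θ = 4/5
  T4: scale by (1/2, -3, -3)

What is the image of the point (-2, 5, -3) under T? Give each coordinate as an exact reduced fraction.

T1 reflect across y = 0: (-2, 5, -3) → (-2, -5, -3)
T2 shear: x ← x + 1·z: (-2, -5, -3) → (-5, -5, -3)
T3 rotate right-handed about the y-axis with cos θ = 3/5, sin θ = 4/5: (-5, -5, -3) → (-27/5, -5, 11/5)
T4 scale by (1/2, -3, -3): (-27/5, -5, 11/5) → (-27/10, 15, -33/5)

T(p) = (-27/10, 15, -33/5)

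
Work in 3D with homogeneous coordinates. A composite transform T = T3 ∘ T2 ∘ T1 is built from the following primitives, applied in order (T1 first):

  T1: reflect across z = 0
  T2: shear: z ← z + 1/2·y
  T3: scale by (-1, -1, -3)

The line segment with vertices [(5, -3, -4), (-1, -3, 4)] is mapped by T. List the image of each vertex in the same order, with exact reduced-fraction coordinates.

image vertices: (-5, 3, -15/2), (1, 3, 33/2)

T1 reflect across z = 0: (5, -3, -4) → (5, -3, 4); (-1, -3, 4) → (-1, -3, -4)
T2 shear: z ← z + 1/2·y: (5, -3, 4) → (5, -3, 5/2); (-1, -3, -4) → (-1, -3, -11/2)
T3 scale by (-1, -1, -3): (5, -3, 5/2) → (-5, 3, -15/2); (-1, -3, -11/2) → (1, 3, 33/2)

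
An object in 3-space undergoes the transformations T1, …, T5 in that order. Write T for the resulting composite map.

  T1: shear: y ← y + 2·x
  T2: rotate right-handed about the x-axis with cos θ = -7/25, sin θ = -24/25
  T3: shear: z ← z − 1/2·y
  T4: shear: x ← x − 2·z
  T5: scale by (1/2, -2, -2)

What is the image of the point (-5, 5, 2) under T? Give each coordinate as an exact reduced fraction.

T(p) = (-127/25, -166/25, -129/25)

T1 shear: y ← y + 2·x: (-5, 5, 2) → (-5, -5, 2)
T2 rotate right-handed about the x-axis with cos θ = -7/25, sin θ = -24/25: (-5, -5, 2) → (-5, 83/25, 106/25)
T3 shear: z ← z − 1/2·y: (-5, 83/25, 106/25) → (-5, 83/25, 129/50)
T4 shear: x ← x − 2·z: (-5, 83/25, 129/50) → (-254/25, 83/25, 129/50)
T5 scale by (1/2, -2, -2): (-254/25, 83/25, 129/50) → (-127/25, -166/25, -129/25)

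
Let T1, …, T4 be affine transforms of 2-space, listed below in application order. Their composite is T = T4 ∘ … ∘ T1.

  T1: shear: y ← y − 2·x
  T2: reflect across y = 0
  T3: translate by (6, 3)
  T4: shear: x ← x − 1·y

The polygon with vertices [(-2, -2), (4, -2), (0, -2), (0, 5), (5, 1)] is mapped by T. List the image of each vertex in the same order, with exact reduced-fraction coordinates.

image vertices: (3, 1), (-3, 13), (1, 5), (8, -2), (-1, 12)

T1 shear: y ← y − 2·x: (-2, -2) → (-2, 2); (4, -2) → (4, -10); (0, -2) → (0, -2); (0, 5) → (0, 5); (5, 1) → (5, -9)
T2 reflect across y = 0: (-2, 2) → (-2, -2); (4, -10) → (4, 10); (0, -2) → (0, 2); (0, 5) → (0, -5); (5, -9) → (5, 9)
T3 translate by (6, 3): (-2, -2) → (4, 1); (4, 10) → (10, 13); (0, 2) → (6, 5); (0, -5) → (6, -2); (5, 9) → (11, 12)
T4 shear: x ← x − 1·y: (4, 1) → (3, 1); (10, 13) → (-3, 13); (6, 5) → (1, 5); (6, -2) → (8, -2); (11, 12) → (-1, 12)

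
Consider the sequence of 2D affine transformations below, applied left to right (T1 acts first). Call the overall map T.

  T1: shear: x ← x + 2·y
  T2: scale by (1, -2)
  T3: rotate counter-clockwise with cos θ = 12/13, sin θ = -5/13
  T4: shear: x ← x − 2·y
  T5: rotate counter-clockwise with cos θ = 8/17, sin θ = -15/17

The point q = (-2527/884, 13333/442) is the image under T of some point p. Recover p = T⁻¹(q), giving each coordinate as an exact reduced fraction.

T1 = [1 2 0; 0 1 0; 0 0 1]
T2·T1 = [1 2 0; 0 -2 0; 0 0 1]
T3·…·T1 = [12/13 14/13 0; -5/13 -34/13 0; 0 0 1]
T4·…·T1 = [22/13 82/13 0; -5/13 -34/13 0; 0 0 1]
T5·…·T1 = [101/221 146/221 0; -370/221 -1502/221 0; 0 0 1]
det M = -2; M⁻¹ = [751/221 73/221 0; -185/221 -101/442 0; 0 0 1]
M⁻¹ · (-2527/884, 13333/442)ᵀ = (1/4, -9/2)ᵀ

p = (1/4, -9/2)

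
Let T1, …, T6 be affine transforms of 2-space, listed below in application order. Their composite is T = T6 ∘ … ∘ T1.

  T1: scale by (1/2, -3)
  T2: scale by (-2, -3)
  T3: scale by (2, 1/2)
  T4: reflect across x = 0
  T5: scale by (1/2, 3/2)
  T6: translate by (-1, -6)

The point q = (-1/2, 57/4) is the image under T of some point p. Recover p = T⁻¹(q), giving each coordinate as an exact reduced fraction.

p = (1/2, 3)

T1 = [1/2 0 0; 0 -3 0; 0 0 1]
T2·T1 = [-1 0 0; 0 9 0; 0 0 1]
T3·…·T1 = [-2 0 0; 0 9/2 0; 0 0 1]
T4·…·T1 = [2 0 0; 0 9/2 0; 0 0 1]
T5·…·T1 = [1 0 0; 0 27/4 0; 0 0 1]
T6·…·T1 = [1 0 -1; 0 27/4 -6; 0 0 1]
det M = 27/4; M⁻¹ = [1 0 1; 0 4/27 8/9; 0 0 1]
M⁻¹ · (-1/2, 57/4)ᵀ = (1/2, 3)ᵀ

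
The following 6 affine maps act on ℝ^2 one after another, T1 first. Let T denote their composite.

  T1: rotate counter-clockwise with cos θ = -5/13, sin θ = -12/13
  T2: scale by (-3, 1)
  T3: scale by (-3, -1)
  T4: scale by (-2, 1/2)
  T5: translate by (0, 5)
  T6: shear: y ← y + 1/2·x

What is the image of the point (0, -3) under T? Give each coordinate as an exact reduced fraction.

T(p) = (648/13, 763/26)

T1 rotate counter-clockwise with cos θ = -5/13, sin θ = -12/13: (0, -3) → (-36/13, 15/13)
T2 scale by (-3, 1): (-36/13, 15/13) → (108/13, 15/13)
T3 scale by (-3, -1): (108/13, 15/13) → (-324/13, -15/13)
T4 scale by (-2, 1/2): (-324/13, -15/13) → (648/13, -15/26)
T5 translate by (0, 5): (648/13, -15/26) → (648/13, 115/26)
T6 shear: y ← y + 1/2·x: (648/13, 115/26) → (648/13, 763/26)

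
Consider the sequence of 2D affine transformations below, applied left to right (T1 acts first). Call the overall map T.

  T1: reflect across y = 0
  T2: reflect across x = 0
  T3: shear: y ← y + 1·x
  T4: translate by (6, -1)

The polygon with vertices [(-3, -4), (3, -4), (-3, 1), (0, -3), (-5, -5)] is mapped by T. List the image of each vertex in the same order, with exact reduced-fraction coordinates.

T1 reflect across y = 0: (-3, -4) → (-3, 4); (3, -4) → (3, 4); (-3, 1) → (-3, -1); (0, -3) → (0, 3); (-5, -5) → (-5, 5)
T2 reflect across x = 0: (-3, 4) → (3, 4); (3, 4) → (-3, 4); (-3, -1) → (3, -1); (0, 3) → (0, 3); (-5, 5) → (5, 5)
T3 shear: y ← y + 1·x: (3, 4) → (3, 7); (-3, 4) → (-3, 1); (3, -1) → (3, 2); (0, 3) → (0, 3); (5, 5) → (5, 10)
T4 translate by (6, -1): (3, 7) → (9, 6); (-3, 1) → (3, 0); (3, 2) → (9, 1); (0, 3) → (6, 2); (5, 10) → (11, 9)

image vertices: (9, 6), (3, 0), (9, 1), (6, 2), (11, 9)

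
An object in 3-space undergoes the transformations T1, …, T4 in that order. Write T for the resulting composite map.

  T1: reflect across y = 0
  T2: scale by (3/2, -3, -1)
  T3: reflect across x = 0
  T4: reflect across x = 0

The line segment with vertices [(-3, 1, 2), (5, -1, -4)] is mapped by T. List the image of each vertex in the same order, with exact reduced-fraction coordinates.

T1 reflect across y = 0: (-3, 1, 2) → (-3, -1, 2); (5, -1, -4) → (5, 1, -4)
T2 scale by (3/2, -3, -1): (-3, -1, 2) → (-9/2, 3, -2); (5, 1, -4) → (15/2, -3, 4)
T3 reflect across x = 0: (-9/2, 3, -2) → (9/2, 3, -2); (15/2, -3, 4) → (-15/2, -3, 4)
T4 reflect across x = 0: (9/2, 3, -2) → (-9/2, 3, -2); (-15/2, -3, 4) → (15/2, -3, 4)

image vertices: (-9/2, 3, -2), (15/2, -3, 4)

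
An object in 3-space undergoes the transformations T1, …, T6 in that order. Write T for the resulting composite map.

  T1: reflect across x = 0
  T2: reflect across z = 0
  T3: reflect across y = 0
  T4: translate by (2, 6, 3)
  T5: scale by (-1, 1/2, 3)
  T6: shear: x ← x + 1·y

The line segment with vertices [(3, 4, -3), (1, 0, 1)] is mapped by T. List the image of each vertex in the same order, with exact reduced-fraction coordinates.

image vertices: (2, 1, 18), (2, 3, 6)

T1 reflect across x = 0: (3, 4, -3) → (-3, 4, -3); (1, 0, 1) → (-1, 0, 1)
T2 reflect across z = 0: (-3, 4, -3) → (-3, 4, 3); (-1, 0, 1) → (-1, 0, -1)
T3 reflect across y = 0: (-3, 4, 3) → (-3, -4, 3); (-1, 0, -1) → (-1, 0, -1)
T4 translate by (2, 6, 3): (-3, -4, 3) → (-1, 2, 6); (-1, 0, -1) → (1, 6, 2)
T5 scale by (-1, 1/2, 3): (-1, 2, 6) → (1, 1, 18); (1, 6, 2) → (-1, 3, 6)
T6 shear: x ← x + 1·y: (1, 1, 18) → (2, 1, 18); (-1, 3, 6) → (2, 3, 6)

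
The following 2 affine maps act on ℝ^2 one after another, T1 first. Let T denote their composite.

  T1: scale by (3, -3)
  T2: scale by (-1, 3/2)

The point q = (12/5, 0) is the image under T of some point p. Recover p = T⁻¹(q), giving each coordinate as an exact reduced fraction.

p = (-4/5, 0)

T1 = [3 0 0; 0 -3 0; 0 0 1]
T2·T1 = [-3 0 0; 0 -9/2 0; 0 0 1]
det M = 27/2; M⁻¹ = [-1/3 0 0; 0 -2/9 0; 0 0 1]
M⁻¹ · (12/5, 0)ᵀ = (-4/5, 0)ᵀ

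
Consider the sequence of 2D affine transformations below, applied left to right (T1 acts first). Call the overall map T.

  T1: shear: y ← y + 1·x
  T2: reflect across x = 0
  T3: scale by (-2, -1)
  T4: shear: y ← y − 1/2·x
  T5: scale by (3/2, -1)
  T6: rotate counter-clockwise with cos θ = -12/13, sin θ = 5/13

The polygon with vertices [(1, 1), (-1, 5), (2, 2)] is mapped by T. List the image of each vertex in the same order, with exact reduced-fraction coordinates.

T1 shear: y ← y + 1·x: (1, 1) → (1, 2); (-1, 5) → (-1, 4); (2, 2) → (2, 4)
T2 reflect across x = 0: (1, 2) → (-1, 2); (-1, 4) → (1, 4); (2, 4) → (-2, 4)
T3 scale by (-2, -1): (-1, 2) → (2, -2); (1, 4) → (-2, -4); (-2, 4) → (4, -4)
T4 shear: y ← y − 1/2·x: (2, -2) → (2, -3); (-2, -4) → (-2, -3); (4, -4) → (4, -6)
T5 scale by (3/2, -1): (2, -3) → (3, 3); (-2, -3) → (-3, 3); (4, -6) → (6, 6)
T6 rotate counter-clockwise with cos θ = -12/13, sin θ = 5/13: (3, 3) → (-51/13, -21/13); (-3, 3) → (21/13, -51/13); (6, 6) → (-102/13, -42/13)

image vertices: (-51/13, -21/13), (21/13, -51/13), (-102/13, -42/13)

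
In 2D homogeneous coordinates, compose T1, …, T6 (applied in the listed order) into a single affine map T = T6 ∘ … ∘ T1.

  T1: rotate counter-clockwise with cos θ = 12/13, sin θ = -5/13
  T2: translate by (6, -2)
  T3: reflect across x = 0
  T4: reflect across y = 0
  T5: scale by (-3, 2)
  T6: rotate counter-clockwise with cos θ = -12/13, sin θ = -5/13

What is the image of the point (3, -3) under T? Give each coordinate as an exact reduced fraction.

T1 rotate counter-clockwise with cos θ = 12/13, sin θ = -5/13: (3, -3) → (21/13, -51/13)
T2 translate by (6, -2): (21/13, -51/13) → (99/13, -77/13)
T3 reflect across x = 0: (99/13, -77/13) → (-99/13, -77/13)
T4 reflect across y = 0: (-99/13, -77/13) → (-99/13, 77/13)
T5 scale by (-3, 2): (-99/13, 77/13) → (297/13, 154/13)
T6 rotate counter-clockwise with cos θ = -12/13, sin θ = -5/13: (297/13, 154/13) → (-2794/169, -3333/169)

T(p) = (-2794/169, -3333/169)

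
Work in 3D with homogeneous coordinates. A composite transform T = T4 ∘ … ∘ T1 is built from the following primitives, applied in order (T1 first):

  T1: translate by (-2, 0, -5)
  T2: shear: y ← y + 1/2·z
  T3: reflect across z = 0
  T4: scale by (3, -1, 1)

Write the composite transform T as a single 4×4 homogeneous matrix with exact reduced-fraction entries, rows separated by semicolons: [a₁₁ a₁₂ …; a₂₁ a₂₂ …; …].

T1 = [1 0 0 -2; 0 1 0 0; 0 0 1 -5; 0 0 0 1]
T2·T1 = [1 0 0 -2; 0 1 1/2 -5/2; 0 0 1 -5; 0 0 0 1]
T3·…·T1 = [1 0 0 -2; 0 1 1/2 -5/2; 0 0 -1 5; 0 0 0 1]
T4·…·T1 = [3 0 0 -6; 0 -1 -1/2 5/2; 0 0 -1 5; 0 0 0 1]

T = [3 0 0 -6; 0 -1 -1/2 5/2; 0 0 -1 5; 0 0 0 1]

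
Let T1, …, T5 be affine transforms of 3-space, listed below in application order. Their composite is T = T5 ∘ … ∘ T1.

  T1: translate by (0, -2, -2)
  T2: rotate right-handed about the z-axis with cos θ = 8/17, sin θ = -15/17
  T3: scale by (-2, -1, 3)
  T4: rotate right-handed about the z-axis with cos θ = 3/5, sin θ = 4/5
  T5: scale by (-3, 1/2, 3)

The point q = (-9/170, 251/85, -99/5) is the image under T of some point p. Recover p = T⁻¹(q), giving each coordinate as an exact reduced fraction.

p = (2, -7/4, -1/5)

T1 = [1 0 0 0; 0 1 0 -2; 0 0 1 -2; 0 0 0 1]
T2·T1 = [8/17 15/17 0 -30/17; -15/17 8/17 0 -16/17; 0 0 1 -2; 0 0 0 1]
T3·…·T1 = [-16/17 -30/17 0 60/17; 15/17 -8/17 0 16/17; 0 0 3 -6; 0 0 0 1]
T4·…·T1 = [-108/85 -58/85 0 116/85; -19/85 -144/85 0 288/85; 0 0 3 -6; 0 0 0 1]
T5·…·T1 = [324/85 174/85 0 -348/85; -19/170 -72/85 0 144/85; 0 0 9 -18; 0 0 0 1]
det M = -27; M⁻¹ = [24/85 58/85 0 0; -19/510 -108/85 0 2; 0 0 1/9 2; 0 0 0 1]
M⁻¹ · (-9/170, 251/85, -99/5)ᵀ = (2, -7/4, -1/5)ᵀ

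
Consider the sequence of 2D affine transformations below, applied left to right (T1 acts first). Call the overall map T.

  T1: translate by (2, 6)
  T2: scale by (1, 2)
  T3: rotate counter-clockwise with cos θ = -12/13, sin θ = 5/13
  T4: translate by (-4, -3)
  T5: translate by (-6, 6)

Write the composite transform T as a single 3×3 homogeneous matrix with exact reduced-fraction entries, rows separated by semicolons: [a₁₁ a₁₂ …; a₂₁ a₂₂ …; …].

T1 = [1 0 2; 0 1 6; 0 0 1]
T2·T1 = [1 0 2; 0 2 12; 0 0 1]
T3·…·T1 = [-12/13 -10/13 -84/13; 5/13 -24/13 -134/13; 0 0 1]
T4·…·T1 = [-12/13 -10/13 -136/13; 5/13 -24/13 -173/13; 0 0 1]
T5·…·T1 = [-12/13 -10/13 -214/13; 5/13 -24/13 -95/13; 0 0 1]

T = [-12/13 -10/13 -214/13; 5/13 -24/13 -95/13; 0 0 1]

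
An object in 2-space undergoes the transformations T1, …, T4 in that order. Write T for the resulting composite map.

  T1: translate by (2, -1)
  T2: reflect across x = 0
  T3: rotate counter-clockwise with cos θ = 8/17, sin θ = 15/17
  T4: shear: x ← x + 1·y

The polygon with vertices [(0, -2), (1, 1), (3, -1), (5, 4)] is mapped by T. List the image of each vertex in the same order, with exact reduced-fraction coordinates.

image vertices: (-25/17, -54/17), (-69/17, -45/17), (-101/17, -91/17), (-182/17, -81/17)

T1 translate by (2, -1): (0, -2) → (2, -3); (1, 1) → (3, 0); (3, -1) → (5, -2); (5, 4) → (7, 3)
T2 reflect across x = 0: (2, -3) → (-2, -3); (3, 0) → (-3, 0); (5, -2) → (-5, -2); (7, 3) → (-7, 3)
T3 rotate counter-clockwise with cos θ = 8/17, sin θ = 15/17: (-2, -3) → (29/17, -54/17); (-3, 0) → (-24/17, -45/17); (-5, -2) → (-10/17, -91/17); (-7, 3) → (-101/17, -81/17)
T4 shear: x ← x + 1·y: (29/17, -54/17) → (-25/17, -54/17); (-24/17, -45/17) → (-69/17, -45/17); (-10/17, -91/17) → (-101/17, -91/17); (-101/17, -81/17) → (-182/17, -81/17)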